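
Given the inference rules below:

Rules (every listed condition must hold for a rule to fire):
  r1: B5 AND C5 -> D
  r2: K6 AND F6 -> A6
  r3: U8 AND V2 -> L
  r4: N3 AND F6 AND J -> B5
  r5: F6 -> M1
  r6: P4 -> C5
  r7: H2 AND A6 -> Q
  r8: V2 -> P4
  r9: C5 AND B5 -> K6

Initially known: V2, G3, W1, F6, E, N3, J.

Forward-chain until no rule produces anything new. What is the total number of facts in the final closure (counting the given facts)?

[1] r4 [N3 AND F6 AND J -> B5]; r5 [F6 -> M1]; r8 [V2 -> P4]. ⇒ new: B5, M1, P4.
[2] r6 [P4 -> C5]. ⇒ new: C5.
[3] r1 [B5 AND C5 -> D]; r9 [C5 AND B5 -> K6]. ⇒ new: D, K6.
[4] r2 [K6 AND F6 -> A6]. ⇒ new: A6.
Closure: {A6, B5, C5, D, E, F6, G3, J, K6, M1, N3, P4, V2, W1} — 14 facts.

14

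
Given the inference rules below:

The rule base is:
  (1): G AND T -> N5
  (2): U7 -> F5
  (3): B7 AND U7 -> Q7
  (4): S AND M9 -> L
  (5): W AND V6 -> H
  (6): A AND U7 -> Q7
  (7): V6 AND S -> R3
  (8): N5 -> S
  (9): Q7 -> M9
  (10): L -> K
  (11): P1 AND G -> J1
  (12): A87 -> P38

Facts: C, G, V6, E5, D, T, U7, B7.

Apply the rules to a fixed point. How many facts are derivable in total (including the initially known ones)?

16

[1] (1) [G AND T -> N5]; (2) [U7 -> F5]; (3) [B7 AND U7 -> Q7]. ⇒ new: N5, F5, Q7.
[2] (8) [N5 -> S]; (9) [Q7 -> M9]. ⇒ new: S, M9.
[3] (4) [S AND M9 -> L]; (7) [V6 AND S -> R3]. ⇒ new: L, R3.
[4] (10) [L -> K]. ⇒ new: K.
Closure: {B7, C, D, E5, F5, G, K, L, M9, N5, Q7, R3, S, T, U7, V6} — 16 facts.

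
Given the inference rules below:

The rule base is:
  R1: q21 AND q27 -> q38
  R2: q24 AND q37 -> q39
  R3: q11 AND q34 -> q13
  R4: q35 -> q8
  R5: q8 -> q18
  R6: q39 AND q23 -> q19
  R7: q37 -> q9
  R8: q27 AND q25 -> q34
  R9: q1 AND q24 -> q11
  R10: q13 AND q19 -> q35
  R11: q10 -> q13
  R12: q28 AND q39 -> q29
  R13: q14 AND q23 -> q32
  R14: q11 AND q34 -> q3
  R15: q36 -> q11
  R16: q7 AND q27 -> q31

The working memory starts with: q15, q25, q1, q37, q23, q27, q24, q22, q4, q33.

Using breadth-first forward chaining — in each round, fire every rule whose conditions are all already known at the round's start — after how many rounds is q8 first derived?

Round 1: R2 [q24 AND q37 -> q39]; R7 [q37 -> q9]; R8 [q27 AND q25 -> q34]; R9 [q1 AND q24 -> q11]. Adds q39, q9, q34, q11.
Round 2: R3 [q11 AND q34 -> q13]; R6 [q39 AND q23 -> q19]; R14 [q11 AND q34 -> q3]. Adds q13, q19, q3.
Round 3: R10 [q13 AND q19 -> q35]. Adds q35.
Round 4: R4 [q35 -> q8]. Adds q8.
q8 first appears in round 4.

4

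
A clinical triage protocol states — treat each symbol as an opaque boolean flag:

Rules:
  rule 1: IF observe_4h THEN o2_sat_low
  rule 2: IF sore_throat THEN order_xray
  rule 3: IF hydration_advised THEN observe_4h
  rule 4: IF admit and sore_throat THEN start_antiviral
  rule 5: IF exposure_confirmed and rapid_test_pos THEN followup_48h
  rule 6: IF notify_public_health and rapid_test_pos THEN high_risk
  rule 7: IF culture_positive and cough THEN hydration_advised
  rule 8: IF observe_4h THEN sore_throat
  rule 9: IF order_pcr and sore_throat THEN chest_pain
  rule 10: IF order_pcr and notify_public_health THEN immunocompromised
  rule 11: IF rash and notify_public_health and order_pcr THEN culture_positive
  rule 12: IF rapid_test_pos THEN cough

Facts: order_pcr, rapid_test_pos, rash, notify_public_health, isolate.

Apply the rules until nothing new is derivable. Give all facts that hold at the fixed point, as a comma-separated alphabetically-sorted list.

Round 1: rule 6 [IF notify_public_health and rapid_test_pos THEN high_risk]; rule 10 [IF order_pcr and notify_public_health THEN immunocompromised]; rule 11 [IF rash and notify_public_health and order_pcr THEN culture_positive]; rule 12 [IF rapid_test_pos THEN cough]. New: high_risk, immunocompromised, culture_positive, cough.
Round 2: rule 7 [IF culture_positive and cough THEN hydration_advised]. New: hydration_advised.
Round 3: rule 3 [IF hydration_advised THEN observe_4h]. New: observe_4h.
Round 4: rule 1 [IF observe_4h THEN o2_sat_low]; rule 8 [IF observe_4h THEN sore_throat]. New: o2_sat_low, sore_throat.
Round 5: rule 2 [IF sore_throat THEN order_xray]; rule 9 [IF order_pcr and sore_throat THEN chest_pain]. New: order_xray, chest_pain.

chest_pain, cough, culture_positive, high_risk, hydration_advised, immunocompromised, isolate, notify_public_health, o2_sat_low, observe_4h, order_pcr, order_xray, rapid_test_pos, rash, sore_throat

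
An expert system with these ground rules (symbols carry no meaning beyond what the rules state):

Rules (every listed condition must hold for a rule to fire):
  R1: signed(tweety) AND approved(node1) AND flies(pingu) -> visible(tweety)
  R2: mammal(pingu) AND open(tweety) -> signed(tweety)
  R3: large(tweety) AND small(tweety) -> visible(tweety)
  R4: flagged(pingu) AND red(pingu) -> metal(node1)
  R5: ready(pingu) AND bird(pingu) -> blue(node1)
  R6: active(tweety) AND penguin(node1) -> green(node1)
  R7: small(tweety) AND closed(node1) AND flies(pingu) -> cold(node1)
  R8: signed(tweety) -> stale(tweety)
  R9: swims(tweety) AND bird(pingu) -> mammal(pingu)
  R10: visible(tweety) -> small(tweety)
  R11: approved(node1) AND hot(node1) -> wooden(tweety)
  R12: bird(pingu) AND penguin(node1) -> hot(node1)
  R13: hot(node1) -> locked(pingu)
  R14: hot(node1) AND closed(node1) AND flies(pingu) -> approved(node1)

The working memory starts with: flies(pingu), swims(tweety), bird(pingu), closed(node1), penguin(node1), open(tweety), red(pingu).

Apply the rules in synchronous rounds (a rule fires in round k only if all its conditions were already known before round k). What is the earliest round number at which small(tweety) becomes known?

4

[1] R9 [swims(tweety) AND bird(pingu) -> mammal(pingu)]; R12 [bird(pingu) AND penguin(node1) -> hot(node1)]. ⇒ new: mammal(pingu), hot(node1).
[2] R2 [mammal(pingu) AND open(tweety) -> signed(tweety)]; R13 [hot(node1) -> locked(pingu)]; R14 [hot(node1) AND closed(node1) AND flies(pingu) -> approved(node1)]. ⇒ new: signed(tweety), locked(pingu), approved(node1).
[3] R1 [signed(tweety) AND approved(node1) AND flies(pingu) -> visible(tweety)]; R8 [signed(tweety) -> stale(tweety)]; R11 [approved(node1) AND hot(node1) -> wooden(tweety)]. ⇒ new: visible(tweety), stale(tweety), wooden(tweety).
[4] R10 [visible(tweety) -> small(tweety)]. ⇒ new: small(tweety).
small(tweety) first appears in round 4.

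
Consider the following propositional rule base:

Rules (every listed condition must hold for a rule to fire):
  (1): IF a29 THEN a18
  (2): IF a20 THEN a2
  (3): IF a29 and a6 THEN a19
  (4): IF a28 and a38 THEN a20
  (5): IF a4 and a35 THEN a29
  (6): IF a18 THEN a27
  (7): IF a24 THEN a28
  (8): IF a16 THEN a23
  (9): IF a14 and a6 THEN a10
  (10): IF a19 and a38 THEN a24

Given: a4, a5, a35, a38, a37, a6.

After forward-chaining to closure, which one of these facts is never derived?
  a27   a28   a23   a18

a23

Round 1 fires (5), giving a29.
Round 2 fires (1), (3), giving a18, a19.
Round 3 fires (6), (10), giving a27, a24.
Round 4 fires (7), giving a28.
Round 5 fires (4), giving a20.
Round 6 fires (2), giving a2.
Derived: a27 (round 3), a28 (round 4), a18 (round 2). a23 never appears in any round.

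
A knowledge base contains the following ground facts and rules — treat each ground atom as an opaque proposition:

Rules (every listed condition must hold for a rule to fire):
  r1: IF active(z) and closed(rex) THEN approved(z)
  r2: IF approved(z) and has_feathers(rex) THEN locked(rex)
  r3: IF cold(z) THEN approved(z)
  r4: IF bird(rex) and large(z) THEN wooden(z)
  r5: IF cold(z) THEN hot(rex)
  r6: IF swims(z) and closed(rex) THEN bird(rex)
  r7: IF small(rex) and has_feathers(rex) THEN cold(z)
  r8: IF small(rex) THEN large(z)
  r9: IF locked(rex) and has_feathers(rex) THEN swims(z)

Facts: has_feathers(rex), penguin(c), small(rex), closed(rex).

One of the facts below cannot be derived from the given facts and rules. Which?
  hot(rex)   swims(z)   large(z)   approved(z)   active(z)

Round 1: r7 [IF small(rex) and has_feathers(rex) THEN cold(z)]; r8 [IF small(rex) THEN large(z)]. Adds cold(z), large(z).
Round 2: r3 [IF cold(z) THEN approved(z)]; r5 [IF cold(z) THEN hot(rex)]. Adds approved(z), hot(rex).
Round 3: r2 [IF approved(z) and has_feathers(rex) THEN locked(rex)]. Adds locked(rex).
Round 4: r9 [IF locked(rex) and has_feathers(rex) THEN swims(z)]. Adds swims(z).
Round 5: r6 [IF swims(z) and closed(rex) THEN bird(rex)]. Adds bird(rex).
Round 6: r4 [IF bird(rex) and large(z) THEN wooden(z)]. Adds wooden(z).
Derived: swims(z) (round 4), hot(rex) (round 2), large(z) (round 1), approved(z) (round 2). active(z) never appears in any round.

active(z)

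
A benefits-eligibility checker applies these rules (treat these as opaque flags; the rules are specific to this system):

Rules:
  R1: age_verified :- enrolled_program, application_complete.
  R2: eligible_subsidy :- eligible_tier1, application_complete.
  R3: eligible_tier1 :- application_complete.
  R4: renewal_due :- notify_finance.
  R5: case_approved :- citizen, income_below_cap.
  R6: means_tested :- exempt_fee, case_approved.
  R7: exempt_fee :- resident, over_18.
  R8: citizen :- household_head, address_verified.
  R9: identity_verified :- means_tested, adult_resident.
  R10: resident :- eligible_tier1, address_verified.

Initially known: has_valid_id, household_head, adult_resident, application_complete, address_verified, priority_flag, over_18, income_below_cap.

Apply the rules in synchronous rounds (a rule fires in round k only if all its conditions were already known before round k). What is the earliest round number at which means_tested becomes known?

4

Round 1: R3 [eligible_tier1 :- application_complete.]; R8 [citizen :- household_head, address_verified.]. Adds eligible_tier1, citizen.
Round 2: R2 [eligible_subsidy :- eligible_tier1, application_complete.]; R5 [case_approved :- citizen, income_below_cap.]; R10 [resident :- eligible_tier1, address_verified.]. Adds eligible_subsidy, case_approved, resident.
Round 3: R7 [exempt_fee :- resident, over_18.]. Adds exempt_fee.
Round 4: R6 [means_tested :- exempt_fee, case_approved.]. Adds means_tested.
means_tested first appears in round 4.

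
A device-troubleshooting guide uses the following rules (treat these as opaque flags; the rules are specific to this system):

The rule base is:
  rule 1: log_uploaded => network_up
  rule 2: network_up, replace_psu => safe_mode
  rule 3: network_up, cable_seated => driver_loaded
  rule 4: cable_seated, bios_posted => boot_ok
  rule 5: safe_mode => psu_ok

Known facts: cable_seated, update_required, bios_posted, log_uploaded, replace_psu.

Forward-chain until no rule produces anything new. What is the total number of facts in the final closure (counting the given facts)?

Round 1 fires rule 1, rule 4, giving network_up, boot_ok.
Round 2 fires rule 2, rule 3, giving safe_mode, driver_loaded.
Round 3 fires rule 5, giving psu_ok.
Closure: {bios_posted, boot_ok, cable_seated, driver_loaded, log_uploaded, network_up, psu_ok, replace_psu, safe_mode, update_required} — 10 facts.

10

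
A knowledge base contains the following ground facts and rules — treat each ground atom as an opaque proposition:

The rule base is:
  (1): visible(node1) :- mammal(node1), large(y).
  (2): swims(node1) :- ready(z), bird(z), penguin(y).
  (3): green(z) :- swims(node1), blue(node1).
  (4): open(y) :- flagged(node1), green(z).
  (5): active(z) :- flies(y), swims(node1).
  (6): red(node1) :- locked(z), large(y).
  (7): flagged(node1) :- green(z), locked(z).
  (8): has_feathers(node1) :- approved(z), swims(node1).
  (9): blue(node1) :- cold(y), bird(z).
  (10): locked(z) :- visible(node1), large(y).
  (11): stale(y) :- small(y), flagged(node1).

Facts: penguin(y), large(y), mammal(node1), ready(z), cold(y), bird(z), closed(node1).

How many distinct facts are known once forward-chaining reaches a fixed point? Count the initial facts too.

15

Round 1 fires (1), (2), (9), giving visible(node1), swims(node1), blue(node1).
Round 2 fires (3), (10), giving green(z), locked(z).
Round 3 fires (6), (7), giving red(node1), flagged(node1).
Round 4 fires (4), giving open(y).
Closure: {bird(z), blue(node1), closed(node1), cold(y), flagged(node1), green(z), large(y), locked(z), mammal(node1), open(y), penguin(y), ready(z), red(node1), swims(node1), visible(node1)} — 15 facts.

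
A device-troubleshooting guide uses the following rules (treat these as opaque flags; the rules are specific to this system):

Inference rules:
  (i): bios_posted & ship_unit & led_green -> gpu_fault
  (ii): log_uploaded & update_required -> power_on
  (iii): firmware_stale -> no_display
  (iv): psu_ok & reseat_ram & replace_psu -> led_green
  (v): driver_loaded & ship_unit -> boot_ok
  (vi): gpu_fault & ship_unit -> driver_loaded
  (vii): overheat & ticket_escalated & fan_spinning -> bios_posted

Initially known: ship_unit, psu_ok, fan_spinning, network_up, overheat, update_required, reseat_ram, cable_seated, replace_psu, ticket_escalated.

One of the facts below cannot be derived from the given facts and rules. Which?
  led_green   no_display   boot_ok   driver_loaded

no_display

Round 1 fires (iv), (vii), giving led_green, bios_posted.
Round 2 fires (i), giving gpu_fault.
Round 3 fires (vi), giving driver_loaded.
Round 4 fires (v), giving boot_ok.
Derived: driver_loaded (round 3), boot_ok (round 4), led_green (round 1). no_display never appears in any round.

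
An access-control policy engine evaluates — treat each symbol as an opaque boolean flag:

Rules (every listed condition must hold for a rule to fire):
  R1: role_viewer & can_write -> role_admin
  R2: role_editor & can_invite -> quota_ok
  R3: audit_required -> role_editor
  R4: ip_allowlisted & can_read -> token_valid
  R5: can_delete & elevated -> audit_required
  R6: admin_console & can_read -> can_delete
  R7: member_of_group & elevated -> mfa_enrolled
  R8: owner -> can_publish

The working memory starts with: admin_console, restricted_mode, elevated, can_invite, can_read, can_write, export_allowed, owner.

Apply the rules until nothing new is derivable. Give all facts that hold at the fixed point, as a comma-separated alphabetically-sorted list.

admin_console, audit_required, can_delete, can_invite, can_publish, can_read, can_write, elevated, export_allowed, owner, quota_ok, restricted_mode, role_editor

Round 1: R6 [admin_console & can_read -> can_delete]; R8 [owner -> can_publish]. Adds can_delete, can_publish.
Round 2: R5 [can_delete & elevated -> audit_required]. Adds audit_required.
Round 3: R3 [audit_required -> role_editor]. Adds role_editor.
Round 4: R2 [role_editor & can_invite -> quota_ok]. Adds quota_ok.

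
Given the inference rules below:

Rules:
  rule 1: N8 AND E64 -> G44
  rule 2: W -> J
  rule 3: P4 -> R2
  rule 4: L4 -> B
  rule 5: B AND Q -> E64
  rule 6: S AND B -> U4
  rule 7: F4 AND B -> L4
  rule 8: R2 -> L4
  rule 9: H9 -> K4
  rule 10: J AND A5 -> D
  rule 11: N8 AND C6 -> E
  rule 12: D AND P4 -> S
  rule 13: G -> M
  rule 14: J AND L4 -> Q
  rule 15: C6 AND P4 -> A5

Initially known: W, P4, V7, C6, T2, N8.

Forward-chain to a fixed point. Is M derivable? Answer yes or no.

no

Round 1 — rule 2, rule 3, rule 11, rule 15, derive J, R2, E, A5.
Round 2 — rule 8, rule 10, derive L4, D.
Round 3 — rule 4, rule 12, rule 14, derive B, S, Q.
Round 4 — rule 5, rule 6, derive E64, U4.
Round 5 — rule 1, derive G44.
Fixed point reached. M is concluded only by rule 13; rule 13 needs G (never derived).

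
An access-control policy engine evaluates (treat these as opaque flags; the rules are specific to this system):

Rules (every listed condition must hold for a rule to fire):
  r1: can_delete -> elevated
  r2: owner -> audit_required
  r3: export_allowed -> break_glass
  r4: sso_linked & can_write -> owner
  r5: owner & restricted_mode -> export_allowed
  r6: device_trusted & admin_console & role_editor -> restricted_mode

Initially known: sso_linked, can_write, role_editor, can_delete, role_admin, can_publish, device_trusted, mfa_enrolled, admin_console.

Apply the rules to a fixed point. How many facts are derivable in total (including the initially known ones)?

15

Round 1: r1 [can_delete -> elevated]; r4 [sso_linked & can_write -> owner]; r6 [device_trusted & admin_console & role_editor -> restricted_mode]. New: elevated, owner, restricted_mode.
Round 2: r2 [owner -> audit_required]; r5 [owner & restricted_mode -> export_allowed]. New: audit_required, export_allowed.
Round 3: r3 [export_allowed -> break_glass]. New: break_glass.
Closure: {admin_console, audit_required, break_glass, can_delete, can_publish, can_write, device_trusted, elevated, export_allowed, mfa_enrolled, owner, restricted_mode, role_admin, role_editor, sso_linked} — 15 facts.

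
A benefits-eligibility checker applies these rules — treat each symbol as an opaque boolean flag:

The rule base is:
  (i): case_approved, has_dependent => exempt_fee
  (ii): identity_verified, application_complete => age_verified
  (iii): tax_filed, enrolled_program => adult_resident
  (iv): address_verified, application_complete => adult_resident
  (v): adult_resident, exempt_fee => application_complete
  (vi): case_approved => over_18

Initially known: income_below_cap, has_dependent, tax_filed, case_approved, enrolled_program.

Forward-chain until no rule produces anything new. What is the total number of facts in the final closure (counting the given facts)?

Round 1 fires (i), (iii), (vi), giving exempt_fee, adult_resident, over_18.
Round 2 fires (v), giving application_complete.
Closure: {adult_resident, application_complete, case_approved, enrolled_program, exempt_fee, has_dependent, income_below_cap, over_18, tax_filed} — 9 facts.

9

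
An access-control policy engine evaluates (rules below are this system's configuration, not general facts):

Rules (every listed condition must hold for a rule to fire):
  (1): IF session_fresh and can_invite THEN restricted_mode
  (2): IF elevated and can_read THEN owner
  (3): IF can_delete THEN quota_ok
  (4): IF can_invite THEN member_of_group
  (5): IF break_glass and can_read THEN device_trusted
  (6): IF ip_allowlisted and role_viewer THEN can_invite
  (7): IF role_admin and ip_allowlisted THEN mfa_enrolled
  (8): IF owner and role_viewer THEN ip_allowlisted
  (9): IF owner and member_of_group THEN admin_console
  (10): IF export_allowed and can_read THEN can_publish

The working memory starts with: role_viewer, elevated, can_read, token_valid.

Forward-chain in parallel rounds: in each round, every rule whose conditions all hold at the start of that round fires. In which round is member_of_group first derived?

4

[1] (2) [IF elevated and can_read THEN owner]. ⇒ new: owner.
[2] (8) [IF owner and role_viewer THEN ip_allowlisted]. ⇒ new: ip_allowlisted.
[3] (6) [IF ip_allowlisted and role_viewer THEN can_invite]. ⇒ new: can_invite.
[4] (4) [IF can_invite THEN member_of_group]. ⇒ new: member_of_group.
member_of_group first appears in round 4.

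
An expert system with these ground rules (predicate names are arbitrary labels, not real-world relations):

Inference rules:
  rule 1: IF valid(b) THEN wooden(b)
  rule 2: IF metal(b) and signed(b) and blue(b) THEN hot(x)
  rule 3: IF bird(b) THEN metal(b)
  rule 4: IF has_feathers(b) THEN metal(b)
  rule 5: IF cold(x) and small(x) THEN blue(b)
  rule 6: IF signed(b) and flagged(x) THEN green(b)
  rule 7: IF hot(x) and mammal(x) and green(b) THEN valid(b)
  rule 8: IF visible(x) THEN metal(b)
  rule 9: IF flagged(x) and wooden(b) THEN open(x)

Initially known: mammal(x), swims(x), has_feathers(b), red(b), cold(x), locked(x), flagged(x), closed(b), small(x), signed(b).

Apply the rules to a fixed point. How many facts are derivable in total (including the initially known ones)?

17

Round 1: rule 4 [IF has_feathers(b) THEN metal(b)]; rule 5 [IF cold(x) and small(x) THEN blue(b)]; rule 6 [IF signed(b) and flagged(x) THEN green(b)]. Adds metal(b), blue(b), green(b).
Round 2: rule 2 [IF metal(b) and signed(b) and blue(b) THEN hot(x)]. Adds hot(x).
Round 3: rule 7 [IF hot(x) and mammal(x) and green(b) THEN valid(b)]. Adds valid(b).
Round 4: rule 1 [IF valid(b) THEN wooden(b)]. Adds wooden(b).
Round 5: rule 9 [IF flagged(x) and wooden(b) THEN open(x)]. Adds open(x).
Closure: {blue(b), closed(b), cold(x), flagged(x), green(b), has_feathers(b), hot(x), locked(x), mammal(x), metal(b), open(x), red(b), signed(b), small(x), swims(x), valid(b), wooden(b)} — 17 facts.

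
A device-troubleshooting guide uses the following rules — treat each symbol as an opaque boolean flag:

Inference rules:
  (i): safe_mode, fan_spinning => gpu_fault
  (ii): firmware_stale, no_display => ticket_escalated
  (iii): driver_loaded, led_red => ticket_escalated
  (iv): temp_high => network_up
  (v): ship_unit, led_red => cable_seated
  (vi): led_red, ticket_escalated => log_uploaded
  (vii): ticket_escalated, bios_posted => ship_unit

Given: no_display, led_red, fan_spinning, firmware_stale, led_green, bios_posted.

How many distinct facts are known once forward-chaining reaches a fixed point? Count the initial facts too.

10

Round 1 fires (ii), giving ticket_escalated.
Round 2 fires (vi), (vii), giving log_uploaded, ship_unit.
Round 3 fires (v), giving cable_seated.
Closure: {bios_posted, cable_seated, fan_spinning, firmware_stale, led_green, led_red, log_uploaded, no_display, ship_unit, ticket_escalated} — 10 facts.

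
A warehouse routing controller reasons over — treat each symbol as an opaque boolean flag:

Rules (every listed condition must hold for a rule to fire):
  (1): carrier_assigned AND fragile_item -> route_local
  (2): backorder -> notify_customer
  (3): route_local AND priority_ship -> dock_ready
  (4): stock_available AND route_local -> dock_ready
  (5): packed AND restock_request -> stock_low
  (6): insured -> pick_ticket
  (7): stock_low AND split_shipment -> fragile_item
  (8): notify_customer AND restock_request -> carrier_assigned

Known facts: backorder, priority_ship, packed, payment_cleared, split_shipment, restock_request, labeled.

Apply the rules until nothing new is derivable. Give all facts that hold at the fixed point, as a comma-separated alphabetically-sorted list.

Round 1 — (2), (5), derive notify_customer, stock_low.
Round 2 — (7), (8), derive fragile_item, carrier_assigned.
Round 3 — (1), derive route_local.
Round 4 — (3), derive dock_ready.

backorder, carrier_assigned, dock_ready, fragile_item, labeled, notify_customer, packed, payment_cleared, priority_ship, restock_request, route_local, split_shipment, stock_low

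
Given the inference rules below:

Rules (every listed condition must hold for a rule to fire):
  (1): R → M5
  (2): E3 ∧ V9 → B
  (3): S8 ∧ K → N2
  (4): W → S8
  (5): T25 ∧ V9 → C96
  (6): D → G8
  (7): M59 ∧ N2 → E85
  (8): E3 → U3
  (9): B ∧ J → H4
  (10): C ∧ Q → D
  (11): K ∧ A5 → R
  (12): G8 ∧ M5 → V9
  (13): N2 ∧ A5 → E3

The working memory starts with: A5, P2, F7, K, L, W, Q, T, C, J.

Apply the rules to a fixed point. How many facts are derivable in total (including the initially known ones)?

Round 1 — (4), (10), (11), derive S8, D, R.
Round 2 — (1), (3), (6), derive M5, N2, G8.
Round 3 — (12), (13), derive V9, E3.
Round 4 — (2), (8), derive B, U3.
Round 5 — (9), derive H4.
Closure: {A5, B, C, D, E3, F7, G8, H4, J, K, L, M5, N2, P2, Q, R, S8, T, U3, V9, W} — 21 facts.

21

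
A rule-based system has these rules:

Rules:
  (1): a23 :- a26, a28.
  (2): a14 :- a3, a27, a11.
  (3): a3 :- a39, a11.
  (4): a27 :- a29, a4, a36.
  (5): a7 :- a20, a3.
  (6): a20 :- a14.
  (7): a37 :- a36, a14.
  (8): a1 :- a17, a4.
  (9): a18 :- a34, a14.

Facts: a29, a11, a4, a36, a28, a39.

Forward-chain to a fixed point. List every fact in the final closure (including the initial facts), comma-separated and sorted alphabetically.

a11, a14, a20, a27, a28, a29, a3, a36, a37, a39, a4, a7

[1] (3) [a3 :- a39, a11.]; (4) [a27 :- a29, a4, a36.]. ⇒ new: a3, a27.
[2] (2) [a14 :- a3, a27, a11.]. ⇒ new: a14.
[3] (6) [a20 :- a14.]; (7) [a37 :- a36, a14.]. ⇒ new: a20, a37.
[4] (5) [a7 :- a20, a3.]. ⇒ new: a7.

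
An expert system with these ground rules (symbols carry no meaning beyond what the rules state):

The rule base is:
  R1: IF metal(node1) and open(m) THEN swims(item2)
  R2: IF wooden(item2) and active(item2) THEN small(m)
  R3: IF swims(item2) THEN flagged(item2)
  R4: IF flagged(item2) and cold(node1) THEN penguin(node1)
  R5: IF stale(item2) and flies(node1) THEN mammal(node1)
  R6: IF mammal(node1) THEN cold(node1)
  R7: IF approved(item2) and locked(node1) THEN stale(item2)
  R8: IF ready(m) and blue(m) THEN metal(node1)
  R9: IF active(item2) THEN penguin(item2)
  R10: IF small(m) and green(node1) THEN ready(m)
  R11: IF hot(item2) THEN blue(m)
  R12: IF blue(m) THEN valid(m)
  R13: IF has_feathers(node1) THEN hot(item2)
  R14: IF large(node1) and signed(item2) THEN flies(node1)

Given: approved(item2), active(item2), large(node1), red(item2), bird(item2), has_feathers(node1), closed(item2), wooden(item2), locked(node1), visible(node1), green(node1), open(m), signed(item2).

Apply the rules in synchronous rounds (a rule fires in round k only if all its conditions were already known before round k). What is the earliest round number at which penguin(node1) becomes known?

6

Round 1: R2 [IF wooden(item2) and active(item2) THEN small(m)]; R7 [IF approved(item2) and locked(node1) THEN stale(item2)]; R9 [IF active(item2) THEN penguin(item2)]; R13 [IF has_feathers(node1) THEN hot(item2)]; R14 [IF large(node1) and signed(item2) THEN flies(node1)]. New: small(m), stale(item2), penguin(item2), hot(item2), flies(node1).
Round 2: R5 [IF stale(item2) and flies(node1) THEN mammal(node1)]; R10 [IF small(m) and green(node1) THEN ready(m)]; R11 [IF hot(item2) THEN blue(m)]. New: mammal(node1), ready(m), blue(m).
Round 3: R6 [IF mammal(node1) THEN cold(node1)]; R8 [IF ready(m) and blue(m) THEN metal(node1)]; R12 [IF blue(m) THEN valid(m)]. New: cold(node1), metal(node1), valid(m).
Round 4: R1 [IF metal(node1) and open(m) THEN swims(item2)]. New: swims(item2).
Round 5: R3 [IF swims(item2) THEN flagged(item2)]. New: flagged(item2).
Round 6: R4 [IF flagged(item2) and cold(node1) THEN penguin(node1)]. New: penguin(node1).
penguin(node1) first appears in round 6.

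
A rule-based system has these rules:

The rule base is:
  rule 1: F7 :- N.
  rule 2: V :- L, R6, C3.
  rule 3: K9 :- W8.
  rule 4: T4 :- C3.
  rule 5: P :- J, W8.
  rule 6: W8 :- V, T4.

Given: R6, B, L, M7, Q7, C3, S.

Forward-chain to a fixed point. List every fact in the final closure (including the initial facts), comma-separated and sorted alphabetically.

B, C3, K9, L, M7, Q7, R6, S, T4, V, W8

Round 1: rule 2 [V :- L, R6, C3.]; rule 4 [T4 :- C3.]. New: V, T4.
Round 2: rule 6 [W8 :- V, T4.]. New: W8.
Round 3: rule 3 [K9 :- W8.]. New: K9.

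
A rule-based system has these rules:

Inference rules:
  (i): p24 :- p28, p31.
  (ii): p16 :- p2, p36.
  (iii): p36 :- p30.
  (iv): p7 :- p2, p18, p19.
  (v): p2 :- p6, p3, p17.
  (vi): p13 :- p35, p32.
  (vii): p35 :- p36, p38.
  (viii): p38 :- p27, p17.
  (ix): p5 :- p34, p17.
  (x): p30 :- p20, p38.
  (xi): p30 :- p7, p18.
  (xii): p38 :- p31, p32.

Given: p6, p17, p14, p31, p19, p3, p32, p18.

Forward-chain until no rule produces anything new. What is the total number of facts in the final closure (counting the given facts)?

Round 1: (v) [p2 :- p6, p3, p17.]; (xii) [p38 :- p31, p32.]. Adds p2, p38.
Round 2: (iv) [p7 :- p2, p18, p19.]. Adds p7.
Round 3: (xi) [p30 :- p7, p18.]. Adds p30.
Round 4: (iii) [p36 :- p30.]. Adds p36.
Round 5: (ii) [p16 :- p2, p36.]; (vii) [p35 :- p36, p38.]. Adds p16, p35.
Round 6: (vi) [p13 :- p35, p32.]. Adds p13.
Closure: {p13, p14, p16, p17, p18, p19, p2, p3, p30, p31, p32, p35, p36, p38, p6, p7} — 16 facts.

16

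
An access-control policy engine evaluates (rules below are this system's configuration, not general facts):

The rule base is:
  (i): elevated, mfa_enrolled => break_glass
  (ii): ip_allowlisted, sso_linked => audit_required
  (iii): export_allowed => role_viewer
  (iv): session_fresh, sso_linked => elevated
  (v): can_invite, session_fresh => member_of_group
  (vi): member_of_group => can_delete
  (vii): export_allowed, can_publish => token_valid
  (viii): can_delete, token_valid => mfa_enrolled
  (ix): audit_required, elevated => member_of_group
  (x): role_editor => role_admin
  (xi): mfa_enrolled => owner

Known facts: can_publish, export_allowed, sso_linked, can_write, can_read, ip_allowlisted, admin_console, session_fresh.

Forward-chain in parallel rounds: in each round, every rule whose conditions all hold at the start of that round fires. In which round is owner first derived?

Round 1 fires (ii), (iii), (iv), (vii), giving audit_required, role_viewer, elevated, token_valid.
Round 2 fires (ix), giving member_of_group.
Round 3 fires (vi), giving can_delete.
Round 4 fires (viii), giving mfa_enrolled.
Round 5 fires (i), (xi), giving break_glass, owner.
owner first appears in round 5.

5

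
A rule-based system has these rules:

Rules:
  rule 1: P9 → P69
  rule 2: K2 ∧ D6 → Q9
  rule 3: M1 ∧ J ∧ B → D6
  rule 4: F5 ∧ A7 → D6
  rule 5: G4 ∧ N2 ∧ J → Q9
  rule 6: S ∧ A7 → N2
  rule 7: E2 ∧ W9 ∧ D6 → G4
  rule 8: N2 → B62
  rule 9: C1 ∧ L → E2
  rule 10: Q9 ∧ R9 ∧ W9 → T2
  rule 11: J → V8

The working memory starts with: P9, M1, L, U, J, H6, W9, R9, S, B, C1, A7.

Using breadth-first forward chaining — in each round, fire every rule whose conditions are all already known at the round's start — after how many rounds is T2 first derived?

4

Round 1 fires rule 1, rule 3, rule 6, rule 9, rule 11, giving P69, D6, N2, E2, V8.
Round 2 fires rule 7, rule 8, giving G4, B62.
Round 3 fires rule 5, giving Q9.
Round 4 fires rule 10, giving T2.
T2 first appears in round 4.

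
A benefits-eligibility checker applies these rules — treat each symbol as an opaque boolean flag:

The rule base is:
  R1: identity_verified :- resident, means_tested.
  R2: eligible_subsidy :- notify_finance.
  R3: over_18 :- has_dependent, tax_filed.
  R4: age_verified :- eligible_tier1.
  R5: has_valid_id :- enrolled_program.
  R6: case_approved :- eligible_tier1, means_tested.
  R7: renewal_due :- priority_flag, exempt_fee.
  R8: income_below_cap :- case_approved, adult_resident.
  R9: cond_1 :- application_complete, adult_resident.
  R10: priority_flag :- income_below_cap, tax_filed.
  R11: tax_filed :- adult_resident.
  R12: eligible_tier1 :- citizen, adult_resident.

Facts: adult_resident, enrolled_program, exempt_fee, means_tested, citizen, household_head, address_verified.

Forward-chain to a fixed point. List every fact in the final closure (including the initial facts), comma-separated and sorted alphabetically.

address_verified, adult_resident, age_verified, case_approved, citizen, eligible_tier1, enrolled_program, exempt_fee, has_valid_id, household_head, income_below_cap, means_tested, priority_flag, renewal_due, tax_filed

Round 1: R5 [has_valid_id :- enrolled_program.]; R11 [tax_filed :- adult_resident.]; R12 [eligible_tier1 :- citizen, adult_resident.]. Adds has_valid_id, tax_filed, eligible_tier1.
Round 2: R4 [age_verified :- eligible_tier1.]; R6 [case_approved :- eligible_tier1, means_tested.]. Adds age_verified, case_approved.
Round 3: R8 [income_below_cap :- case_approved, adult_resident.]. Adds income_below_cap.
Round 4: R10 [priority_flag :- income_below_cap, tax_filed.]. Adds priority_flag.
Round 5: R7 [renewal_due :- priority_flag, exempt_fee.]. Adds renewal_due.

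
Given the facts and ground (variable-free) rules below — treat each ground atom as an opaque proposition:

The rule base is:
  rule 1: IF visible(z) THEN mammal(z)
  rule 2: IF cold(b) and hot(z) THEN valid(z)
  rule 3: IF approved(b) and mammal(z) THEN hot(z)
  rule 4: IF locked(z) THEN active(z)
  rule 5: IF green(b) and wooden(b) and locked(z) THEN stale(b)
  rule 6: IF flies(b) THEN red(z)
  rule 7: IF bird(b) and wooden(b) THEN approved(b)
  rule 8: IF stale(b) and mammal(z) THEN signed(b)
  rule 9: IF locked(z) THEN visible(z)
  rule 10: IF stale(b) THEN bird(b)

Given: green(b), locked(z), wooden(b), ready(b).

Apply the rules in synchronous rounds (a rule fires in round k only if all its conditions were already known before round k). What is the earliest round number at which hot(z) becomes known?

Round 1: rule 4 [IF locked(z) THEN active(z)]; rule 5 [IF green(b) and wooden(b) and locked(z) THEN stale(b)]; rule 9 [IF locked(z) THEN visible(z)]. Adds active(z), stale(b), visible(z).
Round 2: rule 1 [IF visible(z) THEN mammal(z)]; rule 10 [IF stale(b) THEN bird(b)]. Adds mammal(z), bird(b).
Round 3: rule 7 [IF bird(b) and wooden(b) THEN approved(b)]; rule 8 [IF stale(b) and mammal(z) THEN signed(b)]. Adds approved(b), signed(b).
Round 4: rule 3 [IF approved(b) and mammal(z) THEN hot(z)]. Adds hot(z).
hot(z) first appears in round 4.

4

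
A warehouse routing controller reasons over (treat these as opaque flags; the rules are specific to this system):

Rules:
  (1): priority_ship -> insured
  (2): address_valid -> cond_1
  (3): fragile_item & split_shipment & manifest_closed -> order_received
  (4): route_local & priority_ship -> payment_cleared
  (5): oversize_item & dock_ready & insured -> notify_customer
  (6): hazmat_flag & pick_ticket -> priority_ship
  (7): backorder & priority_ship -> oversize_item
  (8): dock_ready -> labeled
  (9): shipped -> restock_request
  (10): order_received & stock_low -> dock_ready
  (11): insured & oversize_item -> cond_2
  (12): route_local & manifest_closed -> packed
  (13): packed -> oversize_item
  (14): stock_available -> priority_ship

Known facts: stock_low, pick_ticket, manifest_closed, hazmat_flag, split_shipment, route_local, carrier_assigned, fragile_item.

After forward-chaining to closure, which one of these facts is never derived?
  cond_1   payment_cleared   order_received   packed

cond_1

Round 1: (3) [fragile_item & split_shipment & manifest_closed -> order_received]; (6) [hazmat_flag & pick_ticket -> priority_ship]; (12) [route_local & manifest_closed -> packed]. Adds order_received, priority_ship, packed.
Round 2: (1) [priority_ship -> insured]; (4) [route_local & priority_ship -> payment_cleared]; (10) [order_received & stock_low -> dock_ready]; (13) [packed -> oversize_item]. Adds insured, payment_cleared, dock_ready, oversize_item.
Round 3: (5) [oversize_item & dock_ready & insured -> notify_customer]; (8) [dock_ready -> labeled]; (11) [insured & oversize_item -> cond_2]. Adds notify_customer, labeled, cond_2.
Derived: payment_cleared (round 2), order_received (round 1), packed (round 1). cond_1 never appears in any round.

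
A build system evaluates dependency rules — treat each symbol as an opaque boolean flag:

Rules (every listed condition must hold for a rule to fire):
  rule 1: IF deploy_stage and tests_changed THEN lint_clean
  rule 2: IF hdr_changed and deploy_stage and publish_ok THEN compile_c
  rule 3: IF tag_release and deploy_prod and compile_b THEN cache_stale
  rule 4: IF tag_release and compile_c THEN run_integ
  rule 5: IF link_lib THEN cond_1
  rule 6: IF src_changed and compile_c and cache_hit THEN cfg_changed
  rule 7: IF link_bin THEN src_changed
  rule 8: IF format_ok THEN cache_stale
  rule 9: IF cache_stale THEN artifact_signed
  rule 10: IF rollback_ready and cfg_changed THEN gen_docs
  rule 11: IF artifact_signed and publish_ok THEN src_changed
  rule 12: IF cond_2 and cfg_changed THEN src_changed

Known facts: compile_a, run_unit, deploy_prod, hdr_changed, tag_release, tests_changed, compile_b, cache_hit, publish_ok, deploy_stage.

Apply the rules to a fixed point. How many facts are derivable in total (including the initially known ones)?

17

Round 1: rule 1 [IF deploy_stage and tests_changed THEN lint_clean]; rule 2 [IF hdr_changed and deploy_stage and publish_ok THEN compile_c]; rule 3 [IF tag_release and deploy_prod and compile_b THEN cache_stale]. Adds lint_clean, compile_c, cache_stale.
Round 2: rule 4 [IF tag_release and compile_c THEN run_integ]; rule 9 [IF cache_stale THEN artifact_signed]. Adds run_integ, artifact_signed.
Round 3: rule 11 [IF artifact_signed and publish_ok THEN src_changed]. Adds src_changed.
Round 4: rule 6 [IF src_changed and compile_c and cache_hit THEN cfg_changed]. Adds cfg_changed.
Closure: {artifact_signed, cache_hit, cache_stale, cfg_changed, compile_a, compile_b, compile_c, deploy_prod, deploy_stage, hdr_changed, lint_clean, publish_ok, run_integ, run_unit, src_changed, tag_release, tests_changed} — 17 facts.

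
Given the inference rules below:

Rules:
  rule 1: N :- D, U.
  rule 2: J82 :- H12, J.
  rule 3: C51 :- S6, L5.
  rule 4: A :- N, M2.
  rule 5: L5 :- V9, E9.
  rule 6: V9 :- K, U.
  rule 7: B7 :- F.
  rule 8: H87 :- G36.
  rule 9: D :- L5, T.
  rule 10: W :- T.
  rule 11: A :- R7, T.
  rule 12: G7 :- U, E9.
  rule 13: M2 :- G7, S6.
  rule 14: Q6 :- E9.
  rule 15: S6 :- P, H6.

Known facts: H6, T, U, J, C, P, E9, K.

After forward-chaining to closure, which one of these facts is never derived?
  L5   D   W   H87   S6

Round 1: rule 6 [V9 :- K, U.]; rule 10 [W :- T.]; rule 12 [G7 :- U, E9.]; rule 14 [Q6 :- E9.]; rule 15 [S6 :- P, H6.]. Adds V9, W, G7, Q6, S6.
Round 2: rule 5 [L5 :- V9, E9.]; rule 13 [M2 :- G7, S6.]. Adds L5, M2.
Round 3: rule 3 [C51 :- S6, L5.]; rule 9 [D :- L5, T.]. Adds C51, D.
Round 4: rule 1 [N :- D, U.]. Adds N.
Round 5: rule 4 [A :- N, M2.]. Adds A.
Derived: L5 (round 2), D (round 3), W (round 1), S6 (round 1). H87 never appears in any round.

H87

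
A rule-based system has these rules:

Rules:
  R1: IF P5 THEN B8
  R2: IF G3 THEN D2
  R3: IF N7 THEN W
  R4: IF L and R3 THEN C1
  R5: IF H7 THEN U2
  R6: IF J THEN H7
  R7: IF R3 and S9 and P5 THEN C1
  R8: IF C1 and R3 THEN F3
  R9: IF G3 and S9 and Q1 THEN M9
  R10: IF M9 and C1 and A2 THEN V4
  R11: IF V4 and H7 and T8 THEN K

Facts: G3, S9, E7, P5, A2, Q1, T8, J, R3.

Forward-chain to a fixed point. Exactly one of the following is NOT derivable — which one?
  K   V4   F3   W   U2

[1] R1 [IF P5 THEN B8]; R2 [IF G3 THEN D2]; R6 [IF J THEN H7]; R7 [IF R3 and S9 and P5 THEN C1]; R9 [IF G3 and S9 and Q1 THEN M9]. ⇒ new: B8, D2, H7, C1, M9.
[2] R5 [IF H7 THEN U2]; R8 [IF C1 and R3 THEN F3]; R10 [IF M9 and C1 and A2 THEN V4]. ⇒ new: U2, F3, V4.
[3] R11 [IF V4 and H7 and T8 THEN K]. ⇒ new: K.
Derived: F3 (round 2), U2 (round 2), V4 (round 2), K (round 3). W never appears in any round.

W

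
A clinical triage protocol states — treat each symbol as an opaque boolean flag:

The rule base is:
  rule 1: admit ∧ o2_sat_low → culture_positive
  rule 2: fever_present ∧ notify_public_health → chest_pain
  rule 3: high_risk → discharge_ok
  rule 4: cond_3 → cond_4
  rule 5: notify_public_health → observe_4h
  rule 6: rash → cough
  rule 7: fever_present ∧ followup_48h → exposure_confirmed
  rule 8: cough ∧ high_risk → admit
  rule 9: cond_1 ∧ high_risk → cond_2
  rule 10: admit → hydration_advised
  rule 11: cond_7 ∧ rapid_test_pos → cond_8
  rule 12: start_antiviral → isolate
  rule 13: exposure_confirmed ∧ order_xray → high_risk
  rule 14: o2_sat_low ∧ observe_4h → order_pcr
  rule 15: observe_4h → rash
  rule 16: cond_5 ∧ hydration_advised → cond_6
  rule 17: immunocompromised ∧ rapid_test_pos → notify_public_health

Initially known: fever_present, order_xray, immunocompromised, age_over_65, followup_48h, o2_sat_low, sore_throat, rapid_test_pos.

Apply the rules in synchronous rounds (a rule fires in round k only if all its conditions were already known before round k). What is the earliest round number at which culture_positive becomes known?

6

[1] rule 7 [fever_present ∧ followup_48h → exposure_confirmed]; rule 17 [immunocompromised ∧ rapid_test_pos → notify_public_health]. ⇒ new: exposure_confirmed, notify_public_health.
[2] rule 2 [fever_present ∧ notify_public_health → chest_pain]; rule 5 [notify_public_health → observe_4h]; rule 13 [exposure_confirmed ∧ order_xray → high_risk]. ⇒ new: chest_pain, observe_4h, high_risk.
[3] rule 3 [high_risk → discharge_ok]; rule 14 [o2_sat_low ∧ observe_4h → order_pcr]; rule 15 [observe_4h → rash]. ⇒ new: discharge_ok, order_pcr, rash.
[4] rule 6 [rash → cough]. ⇒ new: cough.
[5] rule 8 [cough ∧ high_risk → admit]. ⇒ new: admit.
[6] rule 1 [admit ∧ o2_sat_low → culture_positive]; rule 10 [admit → hydration_advised]. ⇒ new: culture_positive, hydration_advised.
culture_positive first appears in round 6.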